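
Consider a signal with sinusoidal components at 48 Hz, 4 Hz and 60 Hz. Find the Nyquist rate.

120 Hz

Highest-frequency component: 60 Hz.
Nyquist rate = 2 × 60 Hz = 120 Hz.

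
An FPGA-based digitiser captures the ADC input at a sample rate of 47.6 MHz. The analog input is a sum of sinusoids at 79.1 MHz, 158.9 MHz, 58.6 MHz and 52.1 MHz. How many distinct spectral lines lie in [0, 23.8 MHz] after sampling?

3

fs/2 = 23.8 MHz.
79.1 MHz mod fs = 31.5 MHz.
31.5 MHz > fs/2 = 23.8 MHz, folds to fs − 31.5 MHz = 16.1 MHz.
158.9 MHz mod fs = 16.1 MHz.
16.1 MHz ≤ fs/2 = 23.8 MHz, appears at 16.1 MHz.
58.6 MHz mod fs = 11 MHz.
11 MHz ≤ fs/2 = 23.8 MHz, appears at 11 MHz.
52.1 MHz mod fs = 4.5 MHz.
4.5 MHz ≤ fs/2 = 23.8 MHz, appears at 4.5 MHz.
Distinct values: {4.5 MHz, 11 MHz, 16.1 MHz} → 3.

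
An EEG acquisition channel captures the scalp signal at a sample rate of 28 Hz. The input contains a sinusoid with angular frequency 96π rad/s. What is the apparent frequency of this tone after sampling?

8 Hz

ω = 96π rad/s → f = ω/(2π) = 48 Hz.
48 Hz mod fs = 20 Hz.
20 Hz > fs/2 = 14 Hz, folds to fs − 20 Hz = 8 Hz.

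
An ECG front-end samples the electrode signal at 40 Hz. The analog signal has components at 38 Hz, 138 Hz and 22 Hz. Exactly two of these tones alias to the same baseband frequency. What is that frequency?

fs/2 = 20 Hz.
38 Hz > fs/2 = 20 Hz, folds to fs − 38 Hz = 2 Hz.
138 Hz mod fs = 18 Hz.
18 Hz ≤ fs/2 = 20 Hz, appears at 18 Hz.
22 Hz > fs/2 = 20 Hz, folds to fs − 22 Hz = 18 Hz.
22 Hz and 138 Hz both map to 18 Hz.

18 Hz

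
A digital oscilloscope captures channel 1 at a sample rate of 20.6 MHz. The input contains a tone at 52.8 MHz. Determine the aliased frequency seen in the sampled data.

52.8 MHz mod fs = 11.6 MHz.
11.6 MHz > fs/2 = 10.3 MHz, folds to fs − 11.6 MHz = 9 MHz.

9 MHz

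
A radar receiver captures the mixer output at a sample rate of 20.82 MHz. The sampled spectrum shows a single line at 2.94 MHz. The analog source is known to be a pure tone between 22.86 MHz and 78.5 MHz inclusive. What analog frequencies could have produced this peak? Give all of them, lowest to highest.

23.76 MHz, 38.7 MHz, 44.58 MHz, 59.52 MHz, 65.4 MHz

Frequencies that alias to 2.94 MHz are k·fs ± 2.94 MHz for integer k ≥ 0.
k=0: 2.94 MHz.
k=1: 17.88 MHz, 23.76 MHz.
k=2: 38.7 MHz, 44.58 MHz.
k=3: 59.52 MHz, 65.4 MHz.
k=4: 80.34 MHz, 86.22 MHz.
Within [22.86 MHz, 78.5 MHz]: 23.76 MHz, 38.7 MHz, 44.58 MHz, 59.52 MHz, 65.4 MHz.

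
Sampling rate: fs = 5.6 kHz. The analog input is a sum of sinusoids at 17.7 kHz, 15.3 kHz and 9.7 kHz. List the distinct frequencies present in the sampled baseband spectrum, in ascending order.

fs/2 = 2.8 kHz.
17.7 kHz mod fs = 0.9 kHz.
0.9 kHz ≤ fs/2 = 2.8 kHz, appears at 0.9 kHz.
15.3 kHz mod fs = 4.1 kHz.
4.1 kHz > fs/2 = 2.8 kHz, folds to fs − 4.1 kHz = 1.5 kHz.
9.7 kHz mod fs = 4.1 kHz.
4.1 kHz > fs/2 = 2.8 kHz, folds to fs − 4.1 kHz = 1.5 kHz.
Distinct values: {0.9 kHz, 1.5 kHz}.

0.9 kHz, 1.5 kHz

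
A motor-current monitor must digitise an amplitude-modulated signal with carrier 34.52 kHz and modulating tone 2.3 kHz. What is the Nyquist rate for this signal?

AM sidebands sit at fc ± fm = 32.22 kHz and 36.82 kHz.
Highest-frequency component: 36.82 kHz.
Nyquist rate = 2 × 36.82 kHz = 73.64 kHz.

73.64 kHz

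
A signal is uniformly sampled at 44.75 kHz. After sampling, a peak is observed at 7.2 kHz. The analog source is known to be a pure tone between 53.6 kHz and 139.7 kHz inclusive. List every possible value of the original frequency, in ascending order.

82.3 kHz, 96.7 kHz, 127.05 kHz

Frequencies that alias to 7.2 kHz are k·fs ± 7.2 kHz for integer k ≥ 0.
k=0: 7.2 kHz.
k=1: 37.55 kHz, 51.95 kHz.
k=2: 82.3 kHz, 96.7 kHz.
k=3: 127.05 kHz, 141.45 kHz.
k=4: 171.8 kHz, 186.2 kHz.
Within [53.6 kHz, 139.7 kHz]: 82.3 kHz, 96.7 kHz, 127.05 kHz.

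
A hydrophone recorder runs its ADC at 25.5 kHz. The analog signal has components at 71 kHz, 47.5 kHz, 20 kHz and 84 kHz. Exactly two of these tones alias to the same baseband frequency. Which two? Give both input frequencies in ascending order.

fs/2 = 12.75 kHz.
71 kHz mod fs = 20 kHz.
20 kHz > fs/2 = 12.75 kHz, folds to fs − 20 kHz = 5.5 kHz.
47.5 kHz mod fs = 22 kHz.
22 kHz > fs/2 = 12.75 kHz, folds to fs − 22 kHz = 3.5 kHz.
20 kHz > fs/2 = 12.75 kHz, folds to fs − 20 kHz = 5.5 kHz.
84 kHz mod fs = 7.5 kHz.
7.5 kHz ≤ fs/2 = 12.75 kHz, appears at 7.5 kHz.
20 kHz and 71 kHz both map to 5.5 kHz.

20 kHz, 71 kHz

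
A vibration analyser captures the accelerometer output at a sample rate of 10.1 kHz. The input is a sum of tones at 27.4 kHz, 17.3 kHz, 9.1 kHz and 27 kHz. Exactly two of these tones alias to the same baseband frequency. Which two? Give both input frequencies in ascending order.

fs/2 = 5.05 kHz.
27.4 kHz mod fs = 7.2 kHz.
7.2 kHz > fs/2 = 5.05 kHz, folds to fs − 7.2 kHz = 2.9 kHz.
17.3 kHz mod fs = 7.2 kHz.
7.2 kHz > fs/2 = 5.05 kHz, folds to fs − 7.2 kHz = 2.9 kHz.
9.1 kHz > fs/2 = 5.05 kHz, folds to fs − 9.1 kHz = 1 kHz.
27 kHz mod fs = 6.8 kHz.
6.8 kHz > fs/2 = 5.05 kHz, folds to fs − 6.8 kHz = 3.3 kHz.
17.3 kHz and 27.4 kHz both map to 2.9 kHz.

17.3 kHz, 27.4 kHz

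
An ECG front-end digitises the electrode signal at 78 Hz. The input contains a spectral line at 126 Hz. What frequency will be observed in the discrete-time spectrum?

30 Hz

126 Hz mod fs = 48 Hz.
48 Hz > fs/2 = 39 Hz, folds to fs − 48 Hz = 30 Hz.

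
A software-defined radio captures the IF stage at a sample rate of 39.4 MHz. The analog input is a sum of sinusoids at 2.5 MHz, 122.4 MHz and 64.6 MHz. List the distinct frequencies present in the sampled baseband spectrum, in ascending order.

fs/2 = 19.7 MHz.
2.5 MHz ≤ fs/2 = 19.7 MHz, passes unchanged.
122.4 MHz mod fs = 4.2 MHz.
4.2 MHz ≤ fs/2 = 19.7 MHz, appears at 4.2 MHz.
64.6 MHz mod fs = 25.2 MHz.
25.2 MHz > fs/2 = 19.7 MHz, folds to fs − 25.2 MHz = 14.2 MHz.
Distinct values: {2.5 MHz, 4.2 MHz, 14.2 MHz}.

2.5 MHz, 4.2 MHz, 14.2 MHz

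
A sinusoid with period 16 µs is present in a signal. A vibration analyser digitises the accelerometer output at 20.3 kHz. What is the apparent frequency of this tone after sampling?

T = 16 µs → f = 1/T = 62.5 kHz.
62.5 kHz mod fs = 1.6 kHz.
1.6 kHz ≤ fs/2 = 10.15 kHz, appears at 1.6 kHz.

1.6 kHz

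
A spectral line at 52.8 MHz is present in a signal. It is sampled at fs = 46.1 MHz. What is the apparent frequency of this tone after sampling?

6.7 MHz

52.8 MHz mod fs = 6.7 MHz.
6.7 MHz ≤ fs/2 = 23.05 MHz, appears at 6.7 MHz.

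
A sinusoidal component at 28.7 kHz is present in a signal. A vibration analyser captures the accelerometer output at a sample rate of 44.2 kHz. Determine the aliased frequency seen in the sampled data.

28.7 kHz > fs/2 = 22.1 kHz, folds to fs − 28.7 kHz = 15.5 kHz.

15.5 kHz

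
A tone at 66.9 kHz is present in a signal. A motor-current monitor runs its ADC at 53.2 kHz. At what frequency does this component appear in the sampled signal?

13.7 kHz

66.9 kHz mod fs = 13.7 kHz.
13.7 kHz ≤ fs/2 = 26.6 kHz, appears at 13.7 kHz.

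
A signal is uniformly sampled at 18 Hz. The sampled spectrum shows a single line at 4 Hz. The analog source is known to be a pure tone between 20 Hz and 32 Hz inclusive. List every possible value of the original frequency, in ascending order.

Frequencies that alias to 4 Hz are k·fs ± 4 Hz for integer k ≥ 0.
k=0: 4 Hz.
k=1: 14 Hz, 22 Hz.
k=2: 32 Hz, 40 Hz.
k=3: 50 Hz, 58 Hz.
Within [20 Hz, 32 Hz]: 22 Hz, 32 Hz.

22 Hz, 32 Hz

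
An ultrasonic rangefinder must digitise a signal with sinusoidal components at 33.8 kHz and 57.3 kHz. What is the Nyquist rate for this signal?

Highest-frequency component: 57.3 kHz.
Nyquist rate = 2 × 57.3 kHz = 114.6 kHz.

114.6 kHz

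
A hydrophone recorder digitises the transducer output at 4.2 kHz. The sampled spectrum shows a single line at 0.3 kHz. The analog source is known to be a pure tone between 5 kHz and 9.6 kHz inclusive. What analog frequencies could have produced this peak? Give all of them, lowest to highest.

Frequencies that alias to 0.3 kHz are k·fs ± 0.3 kHz for integer k ≥ 0.
k=0: 0.3 kHz.
k=1: 3.9 kHz, 4.5 kHz.
k=2: 8.1 kHz, 8.7 kHz.
k=3: 12.3 kHz, 12.9 kHz.
Within [5 kHz, 9.6 kHz]: 8.1 kHz, 8.7 kHz.

8.1 kHz, 8.7 kHz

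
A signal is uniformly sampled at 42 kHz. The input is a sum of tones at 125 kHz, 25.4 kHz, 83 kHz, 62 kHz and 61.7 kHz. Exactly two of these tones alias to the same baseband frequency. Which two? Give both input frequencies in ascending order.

fs/2 = 21 kHz.
125 kHz mod fs = 41 kHz.
41 kHz > fs/2 = 21 kHz, folds to fs − 41 kHz = 1 kHz.
25.4 kHz > fs/2 = 21 kHz, folds to fs − 25.4 kHz = 16.6 kHz.
83 kHz mod fs = 41 kHz.
41 kHz > fs/2 = 21 kHz, folds to fs − 41 kHz = 1 kHz.
62 kHz mod fs = 20 kHz.
20 kHz ≤ fs/2 = 21 kHz, appears at 20 kHz.
61.7 kHz mod fs = 19.7 kHz.
19.7 kHz ≤ fs/2 = 21 kHz, appears at 19.7 kHz.
83 kHz and 125 kHz both map to 1 kHz.

83 kHz, 125 kHz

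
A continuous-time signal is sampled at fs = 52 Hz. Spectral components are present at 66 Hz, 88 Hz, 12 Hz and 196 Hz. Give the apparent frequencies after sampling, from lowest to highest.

12 Hz, 14 Hz, 16 Hz

fs/2 = 26 Hz.
66 Hz mod fs = 14 Hz.
14 Hz ≤ fs/2 = 26 Hz, appears at 14 Hz.
88 Hz mod fs = 36 Hz.
36 Hz > fs/2 = 26 Hz, folds to fs − 36 Hz = 16 Hz.
12 Hz ≤ fs/2 = 26 Hz, passes unchanged.
196 Hz mod fs = 40 Hz.
40 Hz > fs/2 = 26 Hz, folds to fs − 40 Hz = 12 Hz.
Distinct values: {12 Hz, 14 Hz, 16 Hz}.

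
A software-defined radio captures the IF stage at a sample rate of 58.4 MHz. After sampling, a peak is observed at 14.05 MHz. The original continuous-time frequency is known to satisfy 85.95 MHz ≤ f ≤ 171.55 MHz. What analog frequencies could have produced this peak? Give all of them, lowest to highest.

Frequencies that alias to 14.05 MHz are k·fs ± 14.05 MHz for integer k ≥ 0.
k=0: 14.05 MHz.
k=1: 44.35 MHz, 72.45 MHz.
k=2: 102.75 MHz, 130.85 MHz.
k=3: 161.15 MHz, 189.25 MHz.
k=4: 219.55 MHz, 247.65 MHz.
Within [85.95 MHz, 171.55 MHz]: 102.75 MHz, 130.85 MHz, 161.15 MHz.

102.75 MHz, 130.85 MHz, 161.15 MHz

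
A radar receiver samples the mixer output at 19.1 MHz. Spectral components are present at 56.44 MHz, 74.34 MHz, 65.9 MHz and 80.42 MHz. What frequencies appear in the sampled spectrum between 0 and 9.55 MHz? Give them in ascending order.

fs/2 = 9.55 MHz.
56.44 MHz mod fs = 18.24 MHz.
18.24 MHz > fs/2 = 9.55 MHz, folds to fs − 18.24 MHz = 0.86 MHz.
74.34 MHz mod fs = 17.04 MHz.
17.04 MHz > fs/2 = 9.55 MHz, folds to fs − 17.04 MHz = 2.06 MHz.
65.9 MHz mod fs = 8.6 MHz.
8.6 MHz ≤ fs/2 = 9.55 MHz, appears at 8.6 MHz.
80.42 MHz mod fs = 4.02 MHz.
4.02 MHz ≤ fs/2 = 9.55 MHz, appears at 4.02 MHz.
Distinct values: {0.86 MHz, 2.06 MHz, 4.02 MHz, 8.6 MHz}.

0.86 MHz, 2.06 MHz, 4.02 MHz, 8.6 MHz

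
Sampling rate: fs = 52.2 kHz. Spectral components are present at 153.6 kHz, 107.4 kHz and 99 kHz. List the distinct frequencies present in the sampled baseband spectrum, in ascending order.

fs/2 = 26.1 kHz.
153.6 kHz mod fs = 49.2 kHz.
49.2 kHz > fs/2 = 26.1 kHz, folds to fs − 49.2 kHz = 3 kHz.
107.4 kHz mod fs = 3 kHz.
3 kHz ≤ fs/2 = 26.1 kHz, appears at 3 kHz.
99 kHz mod fs = 46.8 kHz.
46.8 kHz > fs/2 = 26.1 kHz, folds to fs − 46.8 kHz = 5.4 kHz.
Distinct values: {3 kHz, 5.4 kHz}.

3 kHz, 5.4 kHz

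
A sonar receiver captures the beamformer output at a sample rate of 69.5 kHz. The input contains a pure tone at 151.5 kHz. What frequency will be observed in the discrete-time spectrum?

151.5 kHz mod fs = 12.5 kHz.
12.5 kHz ≤ fs/2 = 34.75 kHz, appears at 12.5 kHz.

12.5 kHz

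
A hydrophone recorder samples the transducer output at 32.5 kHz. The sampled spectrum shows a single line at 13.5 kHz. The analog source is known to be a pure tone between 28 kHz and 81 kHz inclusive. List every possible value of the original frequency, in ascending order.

Frequencies that alias to 13.5 kHz are k·fs ± 13.5 kHz for integer k ≥ 0.
k=0: 13.5 kHz.
k=1: 19 kHz, 46 kHz.
k=2: 51.5 kHz, 78.5 kHz.
k=3: 84 kHz, 111 kHz.
Within [28 kHz, 81 kHz]: 46 kHz, 51.5 kHz, 78.5 kHz.

46 kHz, 51.5 kHz, 78.5 kHz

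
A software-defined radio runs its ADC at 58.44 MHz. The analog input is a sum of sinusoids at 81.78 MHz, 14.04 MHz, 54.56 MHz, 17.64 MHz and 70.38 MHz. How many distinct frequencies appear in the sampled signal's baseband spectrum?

fs/2 = 29.22 MHz.
81.78 MHz mod fs = 23.34 MHz.
23.34 MHz ≤ fs/2 = 29.22 MHz, appears at 23.34 MHz.
14.04 MHz ≤ fs/2 = 29.22 MHz, passes unchanged.
54.56 MHz > fs/2 = 29.22 MHz, folds to fs − 54.56 MHz = 3.88 MHz.
17.64 MHz ≤ fs/2 = 29.22 MHz, passes unchanged.
70.38 MHz mod fs = 11.94 MHz.
11.94 MHz ≤ fs/2 = 29.22 MHz, appears at 11.94 MHz.
Distinct values: {3.88 MHz, 11.94 MHz, 14.04 MHz, 17.64 MHz, 23.34 MHz} → 5.

5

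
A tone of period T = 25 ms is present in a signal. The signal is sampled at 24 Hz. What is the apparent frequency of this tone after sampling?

T = 25 ms → f = 1/T = 40 Hz.
40 Hz mod fs = 16 Hz.
16 Hz > fs/2 = 12 Hz, folds to fs − 16 Hz = 8 Hz.

8 Hz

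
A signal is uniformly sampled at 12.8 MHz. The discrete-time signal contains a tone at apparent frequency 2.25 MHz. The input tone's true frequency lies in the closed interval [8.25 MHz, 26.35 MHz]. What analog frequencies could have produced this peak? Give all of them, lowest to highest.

10.55 MHz, 15.05 MHz, 23.35 MHz

Frequencies that alias to 2.25 MHz are k·fs ± 2.25 MHz for integer k ≥ 0.
k=0: 2.25 MHz.
k=1: 10.55 MHz, 15.05 MHz.
k=2: 23.35 MHz, 27.85 MHz.
k=3: 36.15 MHz, 40.65 MHz.
Within [8.25 MHz, 26.35 MHz]: 10.55 MHz, 15.05 MHz, 23.35 MHz.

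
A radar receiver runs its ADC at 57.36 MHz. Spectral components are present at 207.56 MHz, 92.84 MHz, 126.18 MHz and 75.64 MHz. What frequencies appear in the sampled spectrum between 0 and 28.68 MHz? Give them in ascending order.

fs/2 = 28.68 MHz.
207.56 MHz mod fs = 35.48 MHz.
35.48 MHz > fs/2 = 28.68 MHz, folds to fs − 35.48 MHz = 21.88 MHz.
92.84 MHz mod fs = 35.48 MHz.
35.48 MHz > fs/2 = 28.68 MHz, folds to fs − 35.48 MHz = 21.88 MHz.
126.18 MHz mod fs = 11.46 MHz.
11.46 MHz ≤ fs/2 = 28.68 MHz, appears at 11.46 MHz.
75.64 MHz mod fs = 18.28 MHz.
18.28 MHz ≤ fs/2 = 28.68 MHz, appears at 18.28 MHz.
Distinct values: {11.46 MHz, 18.28 MHz, 21.88 MHz}.

11.46 MHz, 18.28 MHz, 21.88 MHz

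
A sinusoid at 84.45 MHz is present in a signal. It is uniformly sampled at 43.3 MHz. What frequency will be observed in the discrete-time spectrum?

84.45 MHz mod fs = 41.15 MHz.
41.15 MHz > fs/2 = 21.65 MHz, folds to fs − 41.15 MHz = 2.15 MHz.

2.15 MHz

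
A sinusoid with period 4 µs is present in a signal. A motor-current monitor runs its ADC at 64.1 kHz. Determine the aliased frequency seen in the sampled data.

T = 4 µs → f = 1/T = 250 kHz.
250 kHz mod fs = 57.7 kHz.
57.7 kHz > fs/2 = 32.05 kHz, folds to fs − 57.7 kHz = 6.4 kHz.

6.4 kHz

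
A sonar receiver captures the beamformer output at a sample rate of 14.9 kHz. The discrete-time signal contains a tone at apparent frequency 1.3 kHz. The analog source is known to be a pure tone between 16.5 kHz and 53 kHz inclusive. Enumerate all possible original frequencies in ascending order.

Frequencies that alias to 1.3 kHz are k·fs ± 1.3 kHz for integer k ≥ 0.
k=0: 1.3 kHz.
k=1: 13.6 kHz, 16.2 kHz.
k=2: 28.5 kHz, 31.1 kHz.
k=3: 43.4 kHz, 46 kHz.
k=4: 58.3 kHz, 60.9 kHz.
Within [16.5 kHz, 53 kHz]: 28.5 kHz, 31.1 kHz, 43.4 kHz, 46 kHz.

28.5 kHz, 31.1 kHz, 43.4 kHz, 46 kHz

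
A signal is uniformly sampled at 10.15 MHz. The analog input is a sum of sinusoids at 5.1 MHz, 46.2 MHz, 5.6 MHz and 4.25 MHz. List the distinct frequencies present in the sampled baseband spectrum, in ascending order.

4.25 MHz, 4.55 MHz, 5.05 MHz

fs/2 = 5.075 MHz.
5.1 MHz > fs/2 = 5.075 MHz, folds to fs − 5.1 MHz = 5.05 MHz.
46.2 MHz mod fs = 5.6 MHz.
5.6 MHz > fs/2 = 5.075 MHz, folds to fs − 5.6 MHz = 4.55 MHz.
5.6 MHz > fs/2 = 5.075 MHz, folds to fs − 5.6 MHz = 4.55 MHz.
4.25 MHz ≤ fs/2 = 5.075 MHz, passes unchanged.
Distinct values: {4.25 MHz, 4.55 MHz, 5.05 MHz}.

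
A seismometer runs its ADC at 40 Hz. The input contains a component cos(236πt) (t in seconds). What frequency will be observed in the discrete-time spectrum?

2 Hz

ω = 236π rad/s → f = ω/(2π) = 118 Hz.
118 Hz mod fs = 38 Hz.
38 Hz > fs/2 = 20 Hz, folds to fs − 38 Hz = 2 Hz.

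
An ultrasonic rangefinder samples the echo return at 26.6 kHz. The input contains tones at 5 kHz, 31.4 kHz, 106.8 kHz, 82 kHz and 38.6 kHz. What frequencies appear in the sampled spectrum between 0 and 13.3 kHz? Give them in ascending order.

fs/2 = 13.3 kHz.
5 kHz ≤ fs/2 = 13.3 kHz, passes unchanged.
31.4 kHz mod fs = 4.8 kHz.
4.8 kHz ≤ fs/2 = 13.3 kHz, appears at 4.8 kHz.
106.8 kHz mod fs = 0.4 kHz.
0.4 kHz ≤ fs/2 = 13.3 kHz, appears at 0.4 kHz.
82 kHz mod fs = 2.2 kHz.
2.2 kHz ≤ fs/2 = 13.3 kHz, appears at 2.2 kHz.
38.6 kHz mod fs = 12 kHz.
12 kHz ≤ fs/2 = 13.3 kHz, appears at 12 kHz.
Distinct values: {0.4 kHz, 2.2 kHz, 4.8 kHz, 5 kHz, 12 kHz}.

0.4 kHz, 2.2 kHz, 4.8 kHz, 5 kHz, 12 kHz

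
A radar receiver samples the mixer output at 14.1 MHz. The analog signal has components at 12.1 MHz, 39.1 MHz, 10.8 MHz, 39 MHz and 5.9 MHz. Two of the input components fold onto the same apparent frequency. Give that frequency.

fs/2 = 7.05 MHz.
12.1 MHz > fs/2 = 7.05 MHz, folds to fs − 12.1 MHz = 2 MHz.
39.1 MHz mod fs = 10.9 MHz.
10.9 MHz > fs/2 = 7.05 MHz, folds to fs − 10.9 MHz = 3.2 MHz.
10.8 MHz > fs/2 = 7.05 MHz, folds to fs − 10.8 MHz = 3.3 MHz.
39 MHz mod fs = 10.8 MHz.
10.8 MHz > fs/2 = 7.05 MHz, folds to fs − 10.8 MHz = 3.3 MHz.
5.9 MHz ≤ fs/2 = 7.05 MHz, passes unchanged.
10.8 MHz and 39 MHz both map to 3.3 MHz.

3.3 MHz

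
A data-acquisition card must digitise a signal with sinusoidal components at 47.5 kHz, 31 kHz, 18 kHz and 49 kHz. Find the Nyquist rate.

98 kHz

Highest-frequency component: 49 kHz.
Nyquist rate = 2 × 49 kHz = 98 kHz.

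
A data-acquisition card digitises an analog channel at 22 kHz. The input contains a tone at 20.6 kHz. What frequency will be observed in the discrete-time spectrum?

20.6 kHz > fs/2 = 11 kHz, folds to fs − 20.6 kHz = 1.4 kHz.

1.4 kHz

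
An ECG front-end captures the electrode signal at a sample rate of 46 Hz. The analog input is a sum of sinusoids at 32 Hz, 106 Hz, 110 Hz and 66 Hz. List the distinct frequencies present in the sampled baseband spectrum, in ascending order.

14 Hz, 18 Hz, 20 Hz

fs/2 = 23 Hz.
32 Hz > fs/2 = 23 Hz, folds to fs − 32 Hz = 14 Hz.
106 Hz mod fs = 14 Hz.
14 Hz ≤ fs/2 = 23 Hz, appears at 14 Hz.
110 Hz mod fs = 18 Hz.
18 Hz ≤ fs/2 = 23 Hz, appears at 18 Hz.
66 Hz mod fs = 20 Hz.
20 Hz ≤ fs/2 = 23 Hz, appears at 20 Hz.
Distinct values: {14 Hz, 18 Hz, 20 Hz}.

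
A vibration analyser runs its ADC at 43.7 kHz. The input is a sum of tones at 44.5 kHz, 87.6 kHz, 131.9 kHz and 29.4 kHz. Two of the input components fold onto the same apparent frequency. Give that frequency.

fs/2 = 21.85 kHz.
44.5 kHz mod fs = 0.8 kHz.
0.8 kHz ≤ fs/2 = 21.85 kHz, appears at 0.8 kHz.
87.6 kHz mod fs = 0.2 kHz.
0.2 kHz ≤ fs/2 = 21.85 kHz, appears at 0.2 kHz.
131.9 kHz mod fs = 0.8 kHz.
0.8 kHz ≤ fs/2 = 21.85 kHz, appears at 0.8 kHz.
29.4 kHz > fs/2 = 21.85 kHz, folds to fs − 29.4 kHz = 14.3 kHz.
44.5 kHz and 131.9 kHz both map to 0.8 kHz.

0.8 kHz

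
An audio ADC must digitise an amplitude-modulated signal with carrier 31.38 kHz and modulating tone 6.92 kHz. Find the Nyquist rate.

76.6 kHz

AM sidebands sit at fc ± fm = 24.46 kHz and 38.3 kHz.
Highest-frequency component: 38.3 kHz.
Nyquist rate = 2 × 38.3 kHz = 76.6 kHz.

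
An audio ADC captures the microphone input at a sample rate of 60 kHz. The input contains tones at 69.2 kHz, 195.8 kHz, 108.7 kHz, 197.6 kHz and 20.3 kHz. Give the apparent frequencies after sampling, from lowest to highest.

9.2 kHz, 11.3 kHz, 15.8 kHz, 17.6 kHz, 20.3 kHz

fs/2 = 30 kHz.
69.2 kHz mod fs = 9.2 kHz.
9.2 kHz ≤ fs/2 = 30 kHz, appears at 9.2 kHz.
195.8 kHz mod fs = 15.8 kHz.
15.8 kHz ≤ fs/2 = 30 kHz, appears at 15.8 kHz.
108.7 kHz mod fs = 48.7 kHz.
48.7 kHz > fs/2 = 30 kHz, folds to fs − 48.7 kHz = 11.3 kHz.
197.6 kHz mod fs = 17.6 kHz.
17.6 kHz ≤ fs/2 = 30 kHz, appears at 17.6 kHz.
20.3 kHz ≤ fs/2 = 30 kHz, passes unchanged.
Distinct values: {9.2 kHz, 11.3 kHz, 15.8 kHz, 17.6 kHz, 20.3 kHz}.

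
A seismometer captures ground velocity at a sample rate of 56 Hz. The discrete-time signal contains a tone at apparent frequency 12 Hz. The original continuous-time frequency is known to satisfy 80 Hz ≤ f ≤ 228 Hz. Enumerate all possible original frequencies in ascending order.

Frequencies that alias to 12 Hz are k·fs ± 12 Hz for integer k ≥ 0.
k=0: 12 Hz.
k=1: 44 Hz, 68 Hz.
k=2: 100 Hz, 124 Hz.
k=3: 156 Hz, 180 Hz.
k=4: 212 Hz, 236 Hz.
k=5: 268 Hz, 292 Hz.
Within [80 Hz, 228 Hz]: 100 Hz, 124 Hz, 156 Hz, 180 Hz, 212 Hz.

100 Hz, 124 Hz, 156 Hz, 180 Hz, 212 Hz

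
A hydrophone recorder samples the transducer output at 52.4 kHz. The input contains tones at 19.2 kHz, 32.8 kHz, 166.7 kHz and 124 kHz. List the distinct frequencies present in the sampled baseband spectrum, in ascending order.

9.5 kHz, 19.2 kHz, 19.6 kHz

fs/2 = 26.2 kHz.
19.2 kHz ≤ fs/2 = 26.2 kHz, passes unchanged.
32.8 kHz > fs/2 = 26.2 kHz, folds to fs − 32.8 kHz = 19.6 kHz.
166.7 kHz mod fs = 9.5 kHz.
9.5 kHz ≤ fs/2 = 26.2 kHz, appears at 9.5 kHz.
124 kHz mod fs = 19.2 kHz.
19.2 kHz ≤ fs/2 = 26.2 kHz, appears at 19.2 kHz.
Distinct values: {9.5 kHz, 19.2 kHz, 19.6 kHz}.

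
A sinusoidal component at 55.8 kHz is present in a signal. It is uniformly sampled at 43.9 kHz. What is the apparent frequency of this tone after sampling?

55.8 kHz mod fs = 11.9 kHz.
11.9 kHz ≤ fs/2 = 21.95 kHz, appears at 11.9 kHz.

11.9 kHz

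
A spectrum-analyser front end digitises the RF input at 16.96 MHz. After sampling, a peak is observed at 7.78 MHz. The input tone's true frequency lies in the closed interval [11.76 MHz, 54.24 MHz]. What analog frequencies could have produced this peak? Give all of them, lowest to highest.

Frequencies that alias to 7.78 MHz are k·fs ± 7.78 MHz for integer k ≥ 0.
k=0: 7.78 MHz.
k=1: 9.18 MHz, 24.74 MHz.
k=2: 26.14 MHz, 41.7 MHz.
k=3: 43.1 MHz, 58.66 MHz.
k=4: 60.06 MHz, 75.62 MHz.
Within [11.76 MHz, 54.24 MHz]: 24.74 MHz, 26.14 MHz, 41.7 MHz, 43.1 MHz.

24.74 MHz, 26.14 MHz, 41.7 MHz, 43.1 MHz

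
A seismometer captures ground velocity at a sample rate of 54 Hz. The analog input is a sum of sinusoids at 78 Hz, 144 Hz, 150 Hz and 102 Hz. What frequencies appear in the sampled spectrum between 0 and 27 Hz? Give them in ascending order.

6 Hz, 12 Hz, 18 Hz, 24 Hz

fs/2 = 27 Hz.
78 Hz mod fs = 24 Hz.
24 Hz ≤ fs/2 = 27 Hz, appears at 24 Hz.
144 Hz mod fs = 36 Hz.
36 Hz > fs/2 = 27 Hz, folds to fs − 36 Hz = 18 Hz.
150 Hz mod fs = 42 Hz.
42 Hz > fs/2 = 27 Hz, folds to fs − 42 Hz = 12 Hz.
102 Hz mod fs = 48 Hz.
48 Hz > fs/2 = 27 Hz, folds to fs − 48 Hz = 6 Hz.
Distinct values: {6 Hz, 12 Hz, 18 Hz, 24 Hz}.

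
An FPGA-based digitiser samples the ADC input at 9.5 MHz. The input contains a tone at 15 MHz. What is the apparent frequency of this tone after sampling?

15 MHz mod fs = 5.5 MHz.
5.5 MHz > fs/2 = 4.75 MHz, folds to fs − 5.5 MHz = 4 MHz.

4 MHz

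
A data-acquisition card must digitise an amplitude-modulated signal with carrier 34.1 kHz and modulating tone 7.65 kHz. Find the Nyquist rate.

AM sidebands sit at fc ± fm = 26.45 kHz and 41.75 kHz.
Highest-frequency component: 41.75 kHz.
Nyquist rate = 2 × 41.75 kHz = 83.5 kHz.

83.5 kHz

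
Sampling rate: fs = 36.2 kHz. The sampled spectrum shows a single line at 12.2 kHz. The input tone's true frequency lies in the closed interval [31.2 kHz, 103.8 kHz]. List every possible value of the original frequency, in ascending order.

48.4 kHz, 60.2 kHz, 84.6 kHz, 96.4 kHz

Frequencies that alias to 12.2 kHz are k·fs ± 12.2 kHz for integer k ≥ 0.
k=0: 12.2 kHz.
k=1: 24 kHz, 48.4 kHz.
k=2: 60.2 kHz, 84.6 kHz.
k=3: 96.4 kHz, 120.8 kHz.
k=4: 132.6 kHz, 157 kHz.
Within [31.2 kHz, 103.8 kHz]: 48.4 kHz, 60.2 kHz, 84.6 kHz, 96.4 kHz.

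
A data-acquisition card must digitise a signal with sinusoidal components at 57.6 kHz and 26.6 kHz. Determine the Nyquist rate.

Highest-frequency component: 57.6 kHz.
Nyquist rate = 2 × 57.6 kHz = 115.2 kHz.

115.2 kHz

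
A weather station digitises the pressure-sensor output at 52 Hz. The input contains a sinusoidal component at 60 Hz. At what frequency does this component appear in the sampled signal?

60 Hz mod fs = 8 Hz.
8 Hz ≤ fs/2 = 26 Hz, appears at 8 Hz.

8 Hz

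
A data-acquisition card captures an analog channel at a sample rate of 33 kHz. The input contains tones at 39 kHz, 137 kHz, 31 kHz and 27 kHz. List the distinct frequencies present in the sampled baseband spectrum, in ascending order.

2 kHz, 5 kHz, 6 kHz

fs/2 = 16.5 kHz.
39 kHz mod fs = 6 kHz.
6 kHz ≤ fs/2 = 16.5 kHz, appears at 6 kHz.
137 kHz mod fs = 5 kHz.
5 kHz ≤ fs/2 = 16.5 kHz, appears at 5 kHz.
31 kHz > fs/2 = 16.5 kHz, folds to fs − 31 kHz = 2 kHz.
27 kHz > fs/2 = 16.5 kHz, folds to fs − 27 kHz = 6 kHz.
Distinct values: {2 kHz, 5 kHz, 6 kHz}.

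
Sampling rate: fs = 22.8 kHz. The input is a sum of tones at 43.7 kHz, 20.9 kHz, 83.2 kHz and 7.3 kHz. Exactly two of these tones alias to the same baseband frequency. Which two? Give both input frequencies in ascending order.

fs/2 = 11.4 kHz.
43.7 kHz mod fs = 20.9 kHz.
20.9 kHz > fs/2 = 11.4 kHz, folds to fs − 20.9 kHz = 1.9 kHz.
20.9 kHz > fs/2 = 11.4 kHz, folds to fs − 20.9 kHz = 1.9 kHz.
83.2 kHz mod fs = 14.8 kHz.
14.8 kHz > fs/2 = 11.4 kHz, folds to fs − 14.8 kHz = 8 kHz.
7.3 kHz ≤ fs/2 = 11.4 kHz, passes unchanged.
20.9 kHz and 43.7 kHz both map to 1.9 kHz.

20.9 kHz, 43.7 kHz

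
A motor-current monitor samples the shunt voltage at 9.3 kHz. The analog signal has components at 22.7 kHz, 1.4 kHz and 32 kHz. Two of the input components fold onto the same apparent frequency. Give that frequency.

fs/2 = 4.65 kHz.
22.7 kHz mod fs = 4.1 kHz.
4.1 kHz ≤ fs/2 = 4.65 kHz, appears at 4.1 kHz.
1.4 kHz ≤ fs/2 = 4.65 kHz, passes unchanged.
32 kHz mod fs = 4.1 kHz.
4.1 kHz ≤ fs/2 = 4.65 kHz, appears at 4.1 kHz.
22.7 kHz and 32 kHz both map to 4.1 kHz.

4.1 kHz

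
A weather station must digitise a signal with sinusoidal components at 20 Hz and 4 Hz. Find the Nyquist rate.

40 Hz

Highest-frequency component: 20 Hz.
Nyquist rate = 2 × 20 Hz = 40 Hz.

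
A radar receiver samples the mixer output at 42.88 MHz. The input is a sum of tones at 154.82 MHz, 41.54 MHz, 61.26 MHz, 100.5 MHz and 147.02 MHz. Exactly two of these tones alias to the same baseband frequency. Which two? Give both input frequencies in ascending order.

fs/2 = 21.44 MHz.
154.82 MHz mod fs = 26.18 MHz.
26.18 MHz > fs/2 = 21.44 MHz, folds to fs − 26.18 MHz = 16.7 MHz.
41.54 MHz > fs/2 = 21.44 MHz, folds to fs − 41.54 MHz = 1.34 MHz.
61.26 MHz mod fs = 18.38 MHz.
18.38 MHz ≤ fs/2 = 21.44 MHz, appears at 18.38 MHz.
100.5 MHz mod fs = 14.74 MHz.
14.74 MHz ≤ fs/2 = 21.44 MHz, appears at 14.74 MHz.
147.02 MHz mod fs = 18.38 MHz.
18.38 MHz ≤ fs/2 = 21.44 MHz, appears at 18.38 MHz.
61.26 MHz and 147.02 MHz both map to 18.38 MHz.

61.26 MHz, 147.02 MHz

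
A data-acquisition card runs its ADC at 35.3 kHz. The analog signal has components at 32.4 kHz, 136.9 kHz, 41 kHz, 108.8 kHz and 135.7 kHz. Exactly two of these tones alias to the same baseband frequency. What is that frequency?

fs/2 = 17.65 kHz.
32.4 kHz > fs/2 = 17.65 kHz, folds to fs − 32.4 kHz = 2.9 kHz.
136.9 kHz mod fs = 31 kHz.
31 kHz > fs/2 = 17.65 kHz, folds to fs − 31 kHz = 4.3 kHz.
41 kHz mod fs = 5.7 kHz.
5.7 kHz ≤ fs/2 = 17.65 kHz, appears at 5.7 kHz.
108.8 kHz mod fs = 2.9 kHz.
2.9 kHz ≤ fs/2 = 17.65 kHz, appears at 2.9 kHz.
135.7 kHz mod fs = 29.8 kHz.
29.8 kHz > fs/2 = 17.65 kHz, folds to fs − 29.8 kHz = 5.5 kHz.
32.4 kHz and 108.8 kHz both map to 2.9 kHz.

2.9 kHz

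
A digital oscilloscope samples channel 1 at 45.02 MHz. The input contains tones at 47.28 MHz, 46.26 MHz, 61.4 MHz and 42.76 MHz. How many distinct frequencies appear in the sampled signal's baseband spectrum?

3

fs/2 = 22.51 MHz.
47.28 MHz mod fs = 2.26 MHz.
2.26 MHz ≤ fs/2 = 22.51 MHz, appears at 2.26 MHz.
46.26 MHz mod fs = 1.24 MHz.
1.24 MHz ≤ fs/2 = 22.51 MHz, appears at 1.24 MHz.
61.4 MHz mod fs = 16.38 MHz.
16.38 MHz ≤ fs/2 = 22.51 MHz, appears at 16.38 MHz.
42.76 MHz > fs/2 = 22.51 MHz, folds to fs − 42.76 MHz = 2.26 MHz.
Distinct values: {1.24 MHz, 2.26 MHz, 16.38 MHz} → 3.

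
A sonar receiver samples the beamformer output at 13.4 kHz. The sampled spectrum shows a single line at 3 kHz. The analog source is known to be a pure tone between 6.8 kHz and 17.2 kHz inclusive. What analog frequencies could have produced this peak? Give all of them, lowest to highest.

Frequencies that alias to 3 kHz are k·fs ± 3 kHz for integer k ≥ 0.
k=0: 3 kHz.
k=1: 10.4 kHz, 16.4 kHz.
k=2: 23.8 kHz, 29.8 kHz.
Within [6.8 kHz, 17.2 kHz]: 10.4 kHz, 16.4 kHz.

10.4 kHz, 16.4 kHz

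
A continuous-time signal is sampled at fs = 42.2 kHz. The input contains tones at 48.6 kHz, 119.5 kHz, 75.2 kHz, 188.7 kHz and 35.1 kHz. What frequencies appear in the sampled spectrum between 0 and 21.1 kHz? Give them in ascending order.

fs/2 = 21.1 kHz.
48.6 kHz mod fs = 6.4 kHz.
6.4 kHz ≤ fs/2 = 21.1 kHz, appears at 6.4 kHz.
119.5 kHz mod fs = 35.1 kHz.
35.1 kHz > fs/2 = 21.1 kHz, folds to fs − 35.1 kHz = 7.1 kHz.
75.2 kHz mod fs = 33 kHz.
33 kHz > fs/2 = 21.1 kHz, folds to fs − 33 kHz = 9.2 kHz.
188.7 kHz mod fs = 19.9 kHz.
19.9 kHz ≤ fs/2 = 21.1 kHz, appears at 19.9 kHz.
35.1 kHz > fs/2 = 21.1 kHz, folds to fs − 35.1 kHz = 7.1 kHz.
Distinct values: {6.4 kHz, 7.1 kHz, 9.2 kHz, 19.9 kHz}.

6.4 kHz, 7.1 kHz, 9.2 kHz, 19.9 kHz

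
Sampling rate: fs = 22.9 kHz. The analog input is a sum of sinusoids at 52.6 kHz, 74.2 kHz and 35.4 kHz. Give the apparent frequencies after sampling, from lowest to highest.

5.5 kHz, 6.8 kHz, 10.4 kHz

fs/2 = 11.45 kHz.
52.6 kHz mod fs = 6.8 kHz.
6.8 kHz ≤ fs/2 = 11.45 kHz, appears at 6.8 kHz.
74.2 kHz mod fs = 5.5 kHz.
5.5 kHz ≤ fs/2 = 11.45 kHz, appears at 5.5 kHz.
35.4 kHz mod fs = 12.5 kHz.
12.5 kHz > fs/2 = 11.45 kHz, folds to fs − 12.5 kHz = 10.4 kHz.
Distinct values: {5.5 kHz, 6.8 kHz, 10.4 kHz}.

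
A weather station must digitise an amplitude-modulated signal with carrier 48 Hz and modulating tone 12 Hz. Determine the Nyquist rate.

120 Hz

AM sidebands sit at fc ± fm = 36 Hz and 60 Hz.
Highest-frequency component: 60 Hz.
Nyquist rate = 2 × 60 Hz = 120 Hz.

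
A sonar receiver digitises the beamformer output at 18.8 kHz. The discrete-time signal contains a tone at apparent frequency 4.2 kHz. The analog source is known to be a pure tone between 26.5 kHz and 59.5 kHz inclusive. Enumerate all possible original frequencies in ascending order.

Frequencies that alias to 4.2 kHz are k·fs ± 4.2 kHz for integer k ≥ 0.
k=0: 4.2 kHz.
k=1: 14.6 kHz, 23 kHz.
k=2: 33.4 kHz, 41.8 kHz.
k=3: 52.2 kHz, 60.6 kHz.
k=4: 71 kHz, 79.4 kHz.
Within [26.5 kHz, 59.5 kHz]: 33.4 kHz, 41.8 kHz, 52.2 kHz.

33.4 kHz, 41.8 kHz, 52.2 kHz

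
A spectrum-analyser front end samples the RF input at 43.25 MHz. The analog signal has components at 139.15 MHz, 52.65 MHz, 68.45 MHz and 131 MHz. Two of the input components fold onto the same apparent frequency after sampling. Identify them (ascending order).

fs/2 = 21.625 MHz.
139.15 MHz mod fs = 9.4 MHz.
9.4 MHz ≤ fs/2 = 21.625 MHz, appears at 9.4 MHz.
52.65 MHz mod fs = 9.4 MHz.
9.4 MHz ≤ fs/2 = 21.625 MHz, appears at 9.4 MHz.
68.45 MHz mod fs = 25.2 MHz.
25.2 MHz > fs/2 = 21.625 MHz, folds to fs − 25.2 MHz = 18.05 MHz.
131 MHz mod fs = 1.25 MHz.
1.25 MHz ≤ fs/2 = 21.625 MHz, appears at 1.25 MHz.
52.65 MHz and 139.15 MHz both map to 9.4 MHz.

52.65 MHz, 139.15 MHz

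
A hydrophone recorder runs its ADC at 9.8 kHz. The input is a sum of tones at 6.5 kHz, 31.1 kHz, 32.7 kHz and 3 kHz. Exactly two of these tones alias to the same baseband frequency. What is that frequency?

fs/2 = 4.9 kHz.
6.5 kHz > fs/2 = 4.9 kHz, folds to fs − 6.5 kHz = 3.3 kHz.
31.1 kHz mod fs = 1.7 kHz.
1.7 kHz ≤ fs/2 = 4.9 kHz, appears at 1.7 kHz.
32.7 kHz mod fs = 3.3 kHz.
3.3 kHz ≤ fs/2 = 4.9 kHz, appears at 3.3 kHz.
3 kHz ≤ fs/2 = 4.9 kHz, passes unchanged.
6.5 kHz and 32.7 kHz both map to 3.3 kHz.

3.3 kHz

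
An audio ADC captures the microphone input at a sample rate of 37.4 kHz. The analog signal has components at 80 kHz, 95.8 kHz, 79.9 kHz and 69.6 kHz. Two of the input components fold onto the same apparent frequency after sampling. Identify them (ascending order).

69.6 kHz, 80 kHz

fs/2 = 18.7 kHz.
80 kHz mod fs = 5.2 kHz.
5.2 kHz ≤ fs/2 = 18.7 kHz, appears at 5.2 kHz.
95.8 kHz mod fs = 21 kHz.
21 kHz > fs/2 = 18.7 kHz, folds to fs − 21 kHz = 16.4 kHz.
79.9 kHz mod fs = 5.1 kHz.
5.1 kHz ≤ fs/2 = 18.7 kHz, appears at 5.1 kHz.
69.6 kHz mod fs = 32.2 kHz.
32.2 kHz > fs/2 = 18.7 kHz, folds to fs − 32.2 kHz = 5.2 kHz.
69.6 kHz and 80 kHz both map to 5.2 kHz.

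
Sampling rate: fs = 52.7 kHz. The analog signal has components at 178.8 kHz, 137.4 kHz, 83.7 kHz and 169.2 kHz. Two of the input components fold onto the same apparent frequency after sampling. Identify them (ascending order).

137.4 kHz, 178.8 kHz

fs/2 = 26.35 kHz.
178.8 kHz mod fs = 20.7 kHz.
20.7 kHz ≤ fs/2 = 26.35 kHz, appears at 20.7 kHz.
137.4 kHz mod fs = 32 kHz.
32 kHz > fs/2 = 26.35 kHz, folds to fs − 32 kHz = 20.7 kHz.
83.7 kHz mod fs = 31 kHz.
31 kHz > fs/2 = 26.35 kHz, folds to fs − 31 kHz = 21.7 kHz.
169.2 kHz mod fs = 11.1 kHz.
11.1 kHz ≤ fs/2 = 26.35 kHz, appears at 11.1 kHz.
137.4 kHz and 178.8 kHz both map to 20.7 kHz.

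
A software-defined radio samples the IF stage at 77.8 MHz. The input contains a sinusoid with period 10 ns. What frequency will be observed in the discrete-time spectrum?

T = 10 ns → f = 1/T = 100 MHz.
100 MHz mod fs = 22.2 MHz.
22.2 MHz ≤ fs/2 = 38.9 MHz, appears at 22.2 MHz.

22.2 MHz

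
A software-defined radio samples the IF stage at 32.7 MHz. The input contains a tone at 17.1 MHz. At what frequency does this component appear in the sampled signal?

15.6 MHz

17.1 MHz > fs/2 = 16.35 MHz, folds to fs − 17.1 MHz = 15.6 MHz.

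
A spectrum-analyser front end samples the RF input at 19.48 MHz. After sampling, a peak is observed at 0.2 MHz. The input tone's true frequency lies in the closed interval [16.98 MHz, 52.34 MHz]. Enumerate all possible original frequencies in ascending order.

19.28 MHz, 19.68 MHz, 38.76 MHz, 39.16 MHz

Frequencies that alias to 0.2 MHz are k·fs ± 0.2 MHz for integer k ≥ 0.
k=0: 0.2 MHz.
k=1: 19.28 MHz, 19.68 MHz.
k=2: 38.76 MHz, 39.16 MHz.
k=3: 58.24 MHz, 58.64 MHz.
Within [16.98 MHz, 52.34 MHz]: 19.28 MHz, 19.68 MHz, 38.76 MHz, 39.16 MHz.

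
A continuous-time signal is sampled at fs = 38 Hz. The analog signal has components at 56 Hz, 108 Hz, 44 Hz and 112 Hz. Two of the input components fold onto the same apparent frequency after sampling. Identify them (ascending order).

44 Hz, 108 Hz

fs/2 = 19 Hz.
56 Hz mod fs = 18 Hz.
18 Hz ≤ fs/2 = 19 Hz, appears at 18 Hz.
108 Hz mod fs = 32 Hz.
32 Hz > fs/2 = 19 Hz, folds to fs − 32 Hz = 6 Hz.
44 Hz mod fs = 6 Hz.
6 Hz ≤ fs/2 = 19 Hz, appears at 6 Hz.
112 Hz mod fs = 36 Hz.
36 Hz > fs/2 = 19 Hz, folds to fs − 36 Hz = 2 Hz.
44 Hz and 108 Hz both map to 6 Hz.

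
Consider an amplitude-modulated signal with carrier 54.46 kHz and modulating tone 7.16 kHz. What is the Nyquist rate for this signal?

123.24 kHz

AM sidebands sit at fc ± fm = 47.3 kHz and 61.62 kHz.
Highest-frequency component: 61.62 kHz.
Nyquist rate = 2 × 61.62 kHz = 123.24 kHz.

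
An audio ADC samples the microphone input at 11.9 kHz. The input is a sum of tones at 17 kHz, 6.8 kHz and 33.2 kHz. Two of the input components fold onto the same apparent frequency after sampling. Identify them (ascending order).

fs/2 = 5.95 kHz.
17 kHz mod fs = 5.1 kHz.
5.1 kHz ≤ fs/2 = 5.95 kHz, appears at 5.1 kHz.
6.8 kHz > fs/2 = 5.95 kHz, folds to fs − 6.8 kHz = 5.1 kHz.
33.2 kHz mod fs = 9.4 kHz.
9.4 kHz > fs/2 = 5.95 kHz, folds to fs − 9.4 kHz = 2.5 kHz.
6.8 kHz and 17 kHz both map to 5.1 kHz.

6.8 kHz, 17 kHz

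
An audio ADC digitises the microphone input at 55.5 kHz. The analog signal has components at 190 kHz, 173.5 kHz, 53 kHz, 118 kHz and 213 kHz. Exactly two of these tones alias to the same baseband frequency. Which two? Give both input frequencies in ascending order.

fs/2 = 27.75 kHz.
190 kHz mod fs = 23.5 kHz.
23.5 kHz ≤ fs/2 = 27.75 kHz, appears at 23.5 kHz.
173.5 kHz mod fs = 7 kHz.
7 kHz ≤ fs/2 = 27.75 kHz, appears at 7 kHz.
53 kHz > fs/2 = 27.75 kHz, folds to fs − 53 kHz = 2.5 kHz.
118 kHz mod fs = 7 kHz.
7 kHz ≤ fs/2 = 27.75 kHz, appears at 7 kHz.
213 kHz mod fs = 46.5 kHz.
46.5 kHz > fs/2 = 27.75 kHz, folds to fs − 46.5 kHz = 9 kHz.
118 kHz and 173.5 kHz both map to 7 kHz.

118 kHz, 173.5 kHz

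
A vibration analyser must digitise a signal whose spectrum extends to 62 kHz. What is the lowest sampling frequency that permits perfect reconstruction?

124 kHz

Nyquist rate = 2 × 62 kHz = 124 kHz.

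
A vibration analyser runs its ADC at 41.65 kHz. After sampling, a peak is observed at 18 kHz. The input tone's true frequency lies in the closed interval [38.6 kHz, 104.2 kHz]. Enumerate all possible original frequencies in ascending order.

Frequencies that alias to 18 kHz are k·fs ± 18 kHz for integer k ≥ 0.
k=0: 18 kHz.
k=1: 23.65 kHz, 59.65 kHz.
k=2: 65.3 kHz, 101.3 kHz.
k=3: 106.95 kHz, 142.95 kHz.
Within [38.6 kHz, 104.2 kHz]: 59.65 kHz, 65.3 kHz, 101.3 kHz.

59.65 kHz, 65.3 kHz, 101.3 kHz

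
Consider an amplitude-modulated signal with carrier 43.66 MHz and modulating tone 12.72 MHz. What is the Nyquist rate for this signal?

112.76 MHz

AM sidebands sit at fc ± fm = 30.94 MHz and 56.38 MHz.
Highest-frequency component: 56.38 MHz.
Nyquist rate = 2 × 56.38 MHz = 112.76 MHz.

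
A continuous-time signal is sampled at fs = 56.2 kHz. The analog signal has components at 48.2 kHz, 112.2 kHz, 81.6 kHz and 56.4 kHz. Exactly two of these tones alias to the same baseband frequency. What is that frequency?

0.2 kHz

fs/2 = 28.1 kHz.
48.2 kHz > fs/2 = 28.1 kHz, folds to fs − 48.2 kHz = 8 kHz.
112.2 kHz mod fs = 56 kHz.
56 kHz > fs/2 = 28.1 kHz, folds to fs − 56 kHz = 0.2 kHz.
81.6 kHz mod fs = 25.4 kHz.
25.4 kHz ≤ fs/2 = 28.1 kHz, appears at 25.4 kHz.
56.4 kHz mod fs = 0.2 kHz.
0.2 kHz ≤ fs/2 = 28.1 kHz, appears at 0.2 kHz.
56.4 kHz and 112.2 kHz both map to 0.2 kHz.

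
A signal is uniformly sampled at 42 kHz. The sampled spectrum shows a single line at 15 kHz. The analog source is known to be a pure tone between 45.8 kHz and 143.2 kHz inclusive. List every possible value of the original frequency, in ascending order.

57 kHz, 69 kHz, 99 kHz, 111 kHz, 141 kHz

Frequencies that alias to 15 kHz are k·fs ± 15 kHz for integer k ≥ 0.
k=0: 15 kHz.
k=1: 27 kHz, 57 kHz.
k=2: 69 kHz, 99 kHz.
k=3: 111 kHz, 141 kHz.
k=4: 153 kHz, 183 kHz.
Within [45.8 kHz, 143.2 kHz]: 57 kHz, 69 kHz, 99 kHz, 111 kHz, 141 kHz.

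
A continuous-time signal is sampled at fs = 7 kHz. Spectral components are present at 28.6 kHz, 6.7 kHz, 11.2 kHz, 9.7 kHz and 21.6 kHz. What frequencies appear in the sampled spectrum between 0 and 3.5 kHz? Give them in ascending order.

0.3 kHz, 0.6 kHz, 2.7 kHz, 2.8 kHz

fs/2 = 3.5 kHz.
28.6 kHz mod fs = 0.6 kHz.
0.6 kHz ≤ fs/2 = 3.5 kHz, appears at 0.6 kHz.
6.7 kHz > fs/2 = 3.5 kHz, folds to fs − 6.7 kHz = 0.3 kHz.
11.2 kHz mod fs = 4.2 kHz.
4.2 kHz > fs/2 = 3.5 kHz, folds to fs − 4.2 kHz = 2.8 kHz.
9.7 kHz mod fs = 2.7 kHz.
2.7 kHz ≤ fs/2 = 3.5 kHz, appears at 2.7 kHz.
21.6 kHz mod fs = 0.6 kHz.
0.6 kHz ≤ fs/2 = 3.5 kHz, appears at 0.6 kHz.
Distinct values: {0.3 kHz, 0.6 kHz, 2.7 kHz, 2.8 kHz}.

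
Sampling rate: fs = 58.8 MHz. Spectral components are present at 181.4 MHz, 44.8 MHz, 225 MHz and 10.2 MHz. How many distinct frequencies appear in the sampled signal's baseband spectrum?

3

fs/2 = 29.4 MHz.
181.4 MHz mod fs = 5 MHz.
5 MHz ≤ fs/2 = 29.4 MHz, appears at 5 MHz.
44.8 MHz > fs/2 = 29.4 MHz, folds to fs − 44.8 MHz = 14 MHz.
225 MHz mod fs = 48.6 MHz.
48.6 MHz > fs/2 = 29.4 MHz, folds to fs − 48.6 MHz = 10.2 MHz.
10.2 MHz ≤ fs/2 = 29.4 MHz, passes unchanged.
Distinct values: {5 MHz, 10.2 MHz, 14 MHz} → 3.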